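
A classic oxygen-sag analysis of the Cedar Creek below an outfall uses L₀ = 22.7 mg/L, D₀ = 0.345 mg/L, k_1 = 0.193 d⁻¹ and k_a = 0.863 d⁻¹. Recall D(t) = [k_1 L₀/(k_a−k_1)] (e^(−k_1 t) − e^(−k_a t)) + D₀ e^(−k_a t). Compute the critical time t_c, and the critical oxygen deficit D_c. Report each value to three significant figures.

With k_a/k_1 = 4.472 and 1 − D₀(k_a−k_1)/(k_1 L₀) = 0.9472,
t_c = ln(4.472 × 0.9472) / (0.863 − 0.193) = ln(4.236) / 0.6700 = 1.444/0.6700 = 2.155 d.
L(t_c) = L₀ e^(−k_1 t_c) = 22.7 × 0.6598 = 14.98 mg/L, and at the critical point k_a D_c = k_1 L, so D_c = (0.193/0.863) × 14.98 = 3.350 mg/L.

t_c ≈ 2.15 d; D_c ≈ 3.35 mg/L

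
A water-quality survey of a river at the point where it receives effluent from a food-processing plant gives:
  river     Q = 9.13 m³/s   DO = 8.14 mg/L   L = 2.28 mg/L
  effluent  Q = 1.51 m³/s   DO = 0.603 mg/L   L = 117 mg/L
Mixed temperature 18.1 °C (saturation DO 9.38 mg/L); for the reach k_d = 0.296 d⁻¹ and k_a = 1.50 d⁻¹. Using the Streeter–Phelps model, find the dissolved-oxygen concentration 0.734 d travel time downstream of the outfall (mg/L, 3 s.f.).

Mixed DO = (9.13×8.14 + 1.51×0.603)/(9.13+1.51) = 75.23/10.64 = 7.070 mg/L.
Mixed L₀ = (9.13×2.28 + 1.51×117)/(10.64) = 197.5/10.64 = 18.56 mg/L.
Initial deficit D₀ = C_s − DO₀ = 9.38 − 7.070 = 2.310 mg/L.
D(0.734) = [0.296×18.56/(1.50−0.296)](e^(−0.296×0.734) − e^(−1.50×0.734)) + 2.310 e^(−1.50×0.734)
= 4.563 × (0.8047 − 0.3325) + 2.310 × 0.3325 = 2.923 mg/L.
DO = 9.38 − 2.923 = 6.457 mg/L.

DO ≈ 6.46 mg/L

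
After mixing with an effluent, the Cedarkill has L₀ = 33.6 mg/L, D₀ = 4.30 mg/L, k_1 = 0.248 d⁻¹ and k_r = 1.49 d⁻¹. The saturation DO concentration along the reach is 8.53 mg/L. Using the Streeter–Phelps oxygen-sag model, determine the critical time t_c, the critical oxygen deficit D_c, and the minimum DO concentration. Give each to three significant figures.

With k_r/k_1 = 6.008 and 1 − D₀(k_r−k_1)/(k_1 L₀) = 0.3591,
t_c = ln(6.008 × 0.3591) / (1.49 − 0.248) = ln(2.157) / 1.242 = 0.7689/1.242 = 0.6191 d.
D_c = (k_1/k_r) L₀ e^(−k_1 t_c) = (0.248/1.49) × 33.6 × e^(−0.248×0.6191) = 0.1664 × 33.6 × 0.8577 = 4.797 mg/L.
Minimum DO = C_s − D_c = 8.53 − 4.797 = 3.733 mg/L.

t_c ≈ 0.619 d; D_c ≈ 4.80 mg/L; min DO ≈ 3.73 mg/L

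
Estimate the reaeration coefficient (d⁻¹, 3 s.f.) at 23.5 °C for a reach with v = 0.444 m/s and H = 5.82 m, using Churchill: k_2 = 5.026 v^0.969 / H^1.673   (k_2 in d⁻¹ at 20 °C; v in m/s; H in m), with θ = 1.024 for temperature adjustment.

k_2(20) = 5.026 × 0.444^0.969 / 5.82^1.673 = 5.026 × 0.4553 / 19.04 = 0.1202 d⁻¹.
k_2(23.5) = 0.1202 × 1.024^(23.5−20) = 0.1202 × 1.087 = 0.1306 d⁻¹.

k_2 ≈ 0.131 d⁻¹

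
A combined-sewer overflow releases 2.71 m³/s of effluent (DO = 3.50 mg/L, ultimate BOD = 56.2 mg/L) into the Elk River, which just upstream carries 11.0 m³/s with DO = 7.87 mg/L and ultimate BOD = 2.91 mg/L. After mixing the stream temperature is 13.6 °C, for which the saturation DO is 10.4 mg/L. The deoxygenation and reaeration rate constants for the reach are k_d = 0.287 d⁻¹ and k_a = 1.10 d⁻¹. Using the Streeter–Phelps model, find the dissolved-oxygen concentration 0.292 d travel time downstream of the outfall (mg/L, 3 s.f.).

DO ≈ 7.02 mg/L

Mixed DO = (11.0×7.87 + 2.71×3.50)/(11.0+2.71) = 96.06/13.71 = 7.006 mg/L.
Mixed L₀ = (11.0×2.91 + 2.71×56.2)/(13.71) = 184.3/13.71 = 13.44 mg/L.
Initial deficit D₀ = C_s − DO₀ = 10.4 − 7.006 = 3.394 mg/L.
D(0.292) = [0.287×13.44/(1.10−0.287)](e^(−0.287×0.292) − e^(−1.10×0.292)) + 3.394 e^(−1.10×0.292)
= 4.746 × (0.9196 − 0.7253) + 3.394 × 0.7253 = 3.384 mg/L.
DO = 10.4 − 3.384 = 7.016 mg/L.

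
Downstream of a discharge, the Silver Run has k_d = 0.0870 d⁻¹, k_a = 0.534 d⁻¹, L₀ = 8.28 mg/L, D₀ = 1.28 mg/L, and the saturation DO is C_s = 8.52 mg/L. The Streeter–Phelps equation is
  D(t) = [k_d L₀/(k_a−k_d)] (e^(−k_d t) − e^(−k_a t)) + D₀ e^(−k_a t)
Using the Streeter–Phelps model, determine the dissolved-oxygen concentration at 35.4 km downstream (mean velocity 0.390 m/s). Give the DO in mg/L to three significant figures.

DO ≈ 7.24 mg/L

Travel time t = x/v = 35.4 km / (0.390 m/s) = 35400 m / 0.390 m/s = 90770 s = 1.051 d.
k_d L₀/(k_a−k_d) = 0.0870×8.28/(0.534−0.0870) = 0.7204/0.4470 = 1.612 mg/L.
e^(−k_d t) = e^(−0.0870×1.051) = 0.9127; e^(−k_a t) = e^(−0.534×1.051) = 0.5706.
D = 1.612 × (0.9127 − 0.5706) + 1.28 × 0.5706 = 0.5512 + 0.7304 = 1.282 mg/L.
DO = C_s − D = 8.52 − 1.282 = 7.238 mg/L.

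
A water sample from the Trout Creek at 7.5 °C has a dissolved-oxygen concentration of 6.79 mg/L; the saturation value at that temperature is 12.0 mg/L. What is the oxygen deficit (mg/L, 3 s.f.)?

D ≈ 5.21 mg/L

D = C_s − C = 12.0 − 6.79 = 5.21 mg/L.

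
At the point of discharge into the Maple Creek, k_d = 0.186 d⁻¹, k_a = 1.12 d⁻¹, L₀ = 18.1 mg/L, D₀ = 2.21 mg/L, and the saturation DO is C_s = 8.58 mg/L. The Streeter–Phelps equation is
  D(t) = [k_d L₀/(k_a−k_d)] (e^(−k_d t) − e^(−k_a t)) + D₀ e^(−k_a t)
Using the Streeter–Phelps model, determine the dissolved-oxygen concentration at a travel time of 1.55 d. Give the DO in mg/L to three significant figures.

DO ≈ 6.12 mg/L

k_d L₀/(k_a−k_d) = 0.186×18.1/(1.12−0.186) = 3.367/0.9340 = 3.604 mg/L.
e^(−k_d t) = e^(−0.186×1.550) = 0.7495; e^(−k_a t) = e^(−1.12×1.550) = 0.1762.
D = 3.604 × (0.7495 − 0.1762) + 2.21 × 0.1762 = 2.067 + 0.3895 = 2.456 mg/L.
DO = C_s − D = 8.58 − 2.456 = 6.124 mg/L.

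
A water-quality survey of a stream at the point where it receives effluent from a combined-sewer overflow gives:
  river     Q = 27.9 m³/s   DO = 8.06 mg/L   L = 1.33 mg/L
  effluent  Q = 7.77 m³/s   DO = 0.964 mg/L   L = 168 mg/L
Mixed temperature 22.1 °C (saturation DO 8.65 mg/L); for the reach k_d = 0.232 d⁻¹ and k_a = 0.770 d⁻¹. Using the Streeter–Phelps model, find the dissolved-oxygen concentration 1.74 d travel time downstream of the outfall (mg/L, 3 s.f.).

DO ≈ 1.50 mg/L

Mixed DO = (27.9×8.06 + 7.77×0.964)/(27.9+7.77) = 232.4/35.67 = 6.514 mg/L.
Mixed L₀ = (27.9×1.33 + 7.77×168)/(35.67) = 1342/35.67 = 37.64 mg/L.
Initial deficit D₀ = C_s − DO₀ = 8.65 − 6.514 = 2.136 mg/L.
D(1.74) = [0.232×37.64/(0.770−0.232)](e^(−0.232×1.74) − e^(−0.770×1.74)) + 2.136 e^(−0.770×1.74)
= 16.23 × (0.6679 − 0.2619) + 2.136 × 0.2619 = 7.148 mg/L.
DO = 8.65 − 7.148 = 1.502 mg/L.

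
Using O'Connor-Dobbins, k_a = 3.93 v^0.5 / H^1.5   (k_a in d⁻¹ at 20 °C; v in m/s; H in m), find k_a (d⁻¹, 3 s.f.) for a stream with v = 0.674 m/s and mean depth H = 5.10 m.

k_a = 3.93 × 0.674^0.5 / 5.10^1.5 = 3.93 × 0.8210 / 11.52 = 0.2801 d⁻¹.

k_a ≈ 0.280 d⁻¹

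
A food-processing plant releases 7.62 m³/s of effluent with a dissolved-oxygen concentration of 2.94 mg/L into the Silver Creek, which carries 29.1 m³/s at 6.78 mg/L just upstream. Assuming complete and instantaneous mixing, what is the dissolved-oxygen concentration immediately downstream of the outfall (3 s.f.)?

Flow-weighted mixing: C = (Q_r C_r + Q_w C_w)/(Q_r + Q_w)
= (29.1×6.78 + 7.62×2.94)/(29.1 + 7.62) = 219.7/36.72 = 5.983 mg/L.

5.98 mg/L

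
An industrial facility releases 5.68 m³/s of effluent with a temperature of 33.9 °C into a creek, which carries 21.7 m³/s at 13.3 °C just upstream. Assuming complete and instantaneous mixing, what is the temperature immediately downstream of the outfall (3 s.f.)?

17.6 °C

Flow-weighted mixing: C = (Q_r C_r + Q_w C_w)/(Q_r + Q_w)
= (21.7×13.3 + 5.68×33.9)/(21.7 + 5.68) = 481.2/27.38 = 17.57 °C.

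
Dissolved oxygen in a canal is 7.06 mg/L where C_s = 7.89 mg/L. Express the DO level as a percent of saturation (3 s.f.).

89.5 % saturation

% saturation = C/C_s × 100 = 7.06/7.89 × 100 = 89.5 %.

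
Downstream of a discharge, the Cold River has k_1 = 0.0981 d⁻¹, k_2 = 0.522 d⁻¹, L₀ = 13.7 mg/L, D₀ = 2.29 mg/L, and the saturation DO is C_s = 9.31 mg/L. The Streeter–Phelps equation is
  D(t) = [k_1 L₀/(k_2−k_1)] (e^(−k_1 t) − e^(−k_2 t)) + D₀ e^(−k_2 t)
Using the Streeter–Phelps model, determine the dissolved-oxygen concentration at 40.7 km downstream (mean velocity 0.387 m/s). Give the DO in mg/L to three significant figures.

Travel time t = x/v = 40.7 km / (0.387 m/s) = 40700 m / 0.387 m/s = 105200 s = 1.217 d.
k_1 L₀/(k_2−k_1) = 0.0981×13.7/(0.522−0.0981) = 1.344/0.4239 = 3.170 mg/L.
e^(−k_1 t) = e^(−0.0981×1.217) = 0.8874; e^(−k_2 t) = e^(−0.522×1.217) = 0.5297.
D = 3.170 × (0.8874 − 0.5297) + 2.29 × 0.5297 = 1.134 + 1.213 = 2.347 mg/L.
DO = C_s − D = 9.31 − 2.347 = 6.963 mg/L.

DO ≈ 6.96 mg/L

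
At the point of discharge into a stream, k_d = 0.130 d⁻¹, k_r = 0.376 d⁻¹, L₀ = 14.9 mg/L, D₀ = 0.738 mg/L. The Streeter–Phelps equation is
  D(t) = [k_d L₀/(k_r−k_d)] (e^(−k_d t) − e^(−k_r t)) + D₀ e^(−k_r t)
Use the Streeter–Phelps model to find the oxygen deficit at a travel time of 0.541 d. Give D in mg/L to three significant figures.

k_d L₀/(k_r−k_d) = 0.130×14.9/(0.376−0.130) = 1.937/0.2460 = 7.874 mg/L.
e^(−k_d t) = e^(−0.130×0.5410) = 0.9321; e^(−k_r t) = e^(−0.376×0.5410) = 0.8159.
D = 7.874 × (0.9321 − 0.8159) + 0.738 × 0.8159 = 0.9145 + 0.6022 = 1.517 mg/L.

D ≈ 1.52 mg/L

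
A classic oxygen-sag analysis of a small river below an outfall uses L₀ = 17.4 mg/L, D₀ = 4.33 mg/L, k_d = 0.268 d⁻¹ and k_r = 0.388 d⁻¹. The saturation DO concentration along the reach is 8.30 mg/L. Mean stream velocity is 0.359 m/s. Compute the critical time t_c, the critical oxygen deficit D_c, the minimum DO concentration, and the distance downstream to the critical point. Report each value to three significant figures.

With k_r/k_d = 1.448 and 1 − D₀(k_r−k_d)/(k_d L₀) = 0.8886,
t_c = ln(1.448 × 0.8886) / (0.388 − 0.268) = ln(1.286) / 0.1200 = 0.2519/0.1200 = 2.099 d.
L(t_c) = L₀ e^(−k_d t_c) = 17.4 × 0.5698 = 9.914 mg/L, and at the critical point k_r D_c = k_d L, so D_c = (0.268/0.388) × 9.914 = 6.848 mg/L.
Minimum DO = C_s − D_c = 8.30 − 6.848 = 1.452 mg/L.
x_c = v t_c = 0.359 m/s × 2.099 d × 86400 s/d = 65110 m ≈ 65.1 km.

t_c ≈ 2.10 d; D_c ≈ 6.85 mg/L; min DO ≈ 1.45 mg/L; x_c ≈ 65.1 km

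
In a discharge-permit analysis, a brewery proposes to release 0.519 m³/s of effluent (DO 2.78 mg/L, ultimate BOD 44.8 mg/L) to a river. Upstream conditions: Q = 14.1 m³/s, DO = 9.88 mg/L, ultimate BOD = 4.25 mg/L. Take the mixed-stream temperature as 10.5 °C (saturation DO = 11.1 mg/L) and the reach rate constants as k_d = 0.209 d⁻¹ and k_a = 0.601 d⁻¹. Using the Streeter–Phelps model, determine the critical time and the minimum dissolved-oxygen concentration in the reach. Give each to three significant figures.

Mixed DO = (14.1×9.88 + 0.519×2.78)/(14.1+0.519) = 140.8/14.62 = 9.628 mg/L.
Mixed L₀ = (14.1×4.25 + 0.519×44.8)/(14.62) = 83.18/14.62 = 5.690 mg/L.
Initial deficit D₀ = C_s − DO₀ = 11.1 − 9.628 = 1.472 mg/L.
t_c = (1/0.3920) ln[(0.601/0.209)(1 − 1.472×0.3920/(0.209×5.690))] = 2.551 × ln(1.480) = 1.000 d.
D_c = (0.209/0.601) × 5.690 × e^(−0.209×1.000) = 0.3478 × 5.690 × 0.8113 = 1.605 mg/L.
Minimum DO = 11.1 − 1.605 = 9.495 mg/L.

t_c ≈ 1.00 d; minimum DO ≈ 9.49 mg/L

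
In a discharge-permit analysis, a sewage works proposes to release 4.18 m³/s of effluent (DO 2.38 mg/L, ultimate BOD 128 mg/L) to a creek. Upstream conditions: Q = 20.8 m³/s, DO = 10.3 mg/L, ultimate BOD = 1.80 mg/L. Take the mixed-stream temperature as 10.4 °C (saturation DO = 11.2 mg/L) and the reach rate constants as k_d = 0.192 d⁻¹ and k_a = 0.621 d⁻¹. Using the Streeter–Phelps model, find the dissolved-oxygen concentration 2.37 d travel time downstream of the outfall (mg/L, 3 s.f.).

Mixed DO = (20.8×10.3 + 4.18×2.38)/(20.8+4.18) = 224.2/24.98 = 8.975 mg/L.
Mixed L₀ = (20.8×1.80 + 4.18×128)/(24.98) = 572.5/24.98 = 22.92 mg/L.
Initial deficit D₀ = C_s − DO₀ = 11.2 − 8.975 = 2.225 mg/L.
D(2.37) = [0.192×22.92/(0.621−0.192)](e^(−0.192×2.37) − e^(−0.621×2.37)) + 2.225 e^(−0.621×2.37)
= 10.26 × (0.6344 − 0.2295) + 2.225 × 0.2295 = 4.664 mg/L.
DO = 11.2 − 4.664 = 6.536 mg/L.

DO ≈ 6.54 mg/L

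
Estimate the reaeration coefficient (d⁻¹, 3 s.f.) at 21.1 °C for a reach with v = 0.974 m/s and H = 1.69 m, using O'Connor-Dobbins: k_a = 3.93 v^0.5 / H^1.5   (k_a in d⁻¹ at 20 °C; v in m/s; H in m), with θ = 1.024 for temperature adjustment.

k_a(20) = 3.93 × 0.974^0.5 / 1.69^1.5 = 3.93 × 0.9869 / 2.197 = 1.765 d⁻¹.
k_a(21.1) = 1.765 × 1.024^(21.1−20) = 1.765 × 1.026 = 1.812 d⁻¹.

k_a ≈ 1.81 d⁻¹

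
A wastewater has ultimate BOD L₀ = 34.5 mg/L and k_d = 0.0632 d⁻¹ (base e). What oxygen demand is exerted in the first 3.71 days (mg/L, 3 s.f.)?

y_t = L₀(1 − e^(−k_d t)) = 34.5 × (1 − e^(−0.0632×3.71))
= 34.5 × (1 − 0.7910) = 34.5 × 0.2090 = 7.211 mg/L.

y ≈ 7.21 mg/L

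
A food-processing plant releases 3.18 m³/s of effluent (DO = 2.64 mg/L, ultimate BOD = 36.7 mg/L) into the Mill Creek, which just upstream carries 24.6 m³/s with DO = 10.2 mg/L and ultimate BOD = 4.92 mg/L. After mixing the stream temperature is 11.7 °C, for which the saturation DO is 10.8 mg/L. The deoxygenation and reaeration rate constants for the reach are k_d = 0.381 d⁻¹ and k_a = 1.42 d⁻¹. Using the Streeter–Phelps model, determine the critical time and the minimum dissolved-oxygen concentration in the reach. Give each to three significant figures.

t_c ≈ 0.661 d; minimum DO ≈ 9.01 mg/L

Mixed DO = (24.6×10.2 + 3.18×2.64)/(24.6+3.18) = 259.3/27.78 = 9.335 mg/L.
Mixed L₀ = (24.6×4.92 + 3.18×36.7)/(27.78) = 237.7/27.78 = 8.558 mg/L.
Initial deficit D₀ = C_s − DO₀ = 10.8 − 9.335 = 1.465 mg/L.
t_c = (1/1.039) ln[(1.42/0.381)(1 − 1.465×1.039/(0.381×8.558))] = 0.9625 × ln(1.987) = 0.6607 d.
D_c = (0.381/1.42) × 8.558 × e^(−0.381×0.6607) = 0.2683 × 8.558 × 0.7775 = 1.785 mg/L.
Minimum DO = 10.8 − 1.785 = 9.015 mg/L.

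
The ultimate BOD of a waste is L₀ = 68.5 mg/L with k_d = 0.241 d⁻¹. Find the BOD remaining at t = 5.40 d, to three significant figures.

L ≈ 18.6 mg/L

L_t = L₀ e^(−k_d t) = 68.5 × e^(−0.241×5.40) = 68.5 × 0.2722 = 18.64 mg/L.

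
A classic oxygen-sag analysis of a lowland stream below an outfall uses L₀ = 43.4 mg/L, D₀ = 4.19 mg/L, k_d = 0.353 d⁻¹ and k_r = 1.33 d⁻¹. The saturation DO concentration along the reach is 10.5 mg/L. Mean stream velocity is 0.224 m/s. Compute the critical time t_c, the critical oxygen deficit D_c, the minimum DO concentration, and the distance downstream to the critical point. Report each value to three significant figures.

t_c ≈ 1.04 d; D_c ≈ 7.98 mg/L; min DO ≈ 2.52 mg/L; x_c ≈ 20.1 km

t_c = [1/(k_r−k_d)] ln[(k_r/k_d)(1 − D₀(k_r−k_d)/(k_d L₀))]
= [1/(1.33−0.353)] ln[(1.33/0.353)(1 − 4.19×0.9770/(0.353×43.4))]
= (1/0.9770) ln[3.768 × 0.7328] = 1.024 × ln(2.761) = 1.024 × 1.016 = 1.039 d.
D_c = (k_d/k_r) L₀ e^(−k_d t_c) = (0.353/1.33) × 43.4 × e^(−0.353×1.039) = 0.2654 × 43.4 × 0.6929 = 7.981 mg/L.
Minimum DO = C_s − D_c = 10.5 − 7.981 = 2.519 mg/L.
x_c = v t_c = 0.224 m/s × 1.039 d × 86400 s/d = 20120 m ≈ 20.1 km.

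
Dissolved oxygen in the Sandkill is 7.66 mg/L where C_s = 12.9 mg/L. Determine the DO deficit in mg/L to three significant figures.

D ≈ 5.24 mg/L

D = C_s − C = 12.9 − 7.66 = 5.24 mg/L.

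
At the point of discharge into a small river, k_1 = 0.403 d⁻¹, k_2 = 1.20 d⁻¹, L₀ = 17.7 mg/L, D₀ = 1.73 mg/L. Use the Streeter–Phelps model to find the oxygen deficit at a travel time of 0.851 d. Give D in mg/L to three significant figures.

k_1 L₀/(k_2−k_1) = 0.403×17.7/(1.20−0.403) = 7.133/0.7970 = 8.950 mg/L.
e^(−k_1 t) = e^(−0.403×0.8510) = 0.7097; e^(−k_2 t) = e^(−1.20×0.8510) = 0.3602.
D = 8.950 × (0.7097 − 0.3602) + 1.73 × 0.3602 = 3.128 + 0.6231 = 3.751 mg/L.

D ≈ 3.75 mg/L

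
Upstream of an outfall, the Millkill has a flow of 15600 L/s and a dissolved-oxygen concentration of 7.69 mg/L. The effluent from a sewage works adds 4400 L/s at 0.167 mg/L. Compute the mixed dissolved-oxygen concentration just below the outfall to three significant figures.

6.03 mg/L

Flow-weighted mixing: C = (Q_r C_r + Q_w C_w)/(Q_r + Q_w)
= (15600×7.69 + 4400×0.167)/(15600 + 4400) = 120700/20000 = 6.035 mg/L.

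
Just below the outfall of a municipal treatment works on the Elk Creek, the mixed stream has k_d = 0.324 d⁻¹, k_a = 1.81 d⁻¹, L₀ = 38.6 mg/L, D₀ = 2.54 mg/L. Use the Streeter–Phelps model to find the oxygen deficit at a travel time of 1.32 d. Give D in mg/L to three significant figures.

D ≈ 4.95 mg/L

k_d L₀/(k_a−k_d) = 0.324×38.6/(1.81−0.324) = 12.51/1.486 = 8.416 mg/L.
e^(−k_d t) = e^(−0.324×1.320) = 0.6520; e^(−k_a t) = e^(−1.81×1.320) = 0.09170.
D = 8.416 × (0.6520 − 0.09170) + 2.54 × 0.09170 = 4.716 + 0.2329 = 4.949 mg/L.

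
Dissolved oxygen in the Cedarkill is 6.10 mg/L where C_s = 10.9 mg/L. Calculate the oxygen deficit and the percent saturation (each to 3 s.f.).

D = C_s − C = 10.9 − 6.10 = 4.80 mg/L.
% saturation = 6.10/10.9 × 100 = 56.0 %.

D ≈ 4.80 mg/L; 56.0 % saturation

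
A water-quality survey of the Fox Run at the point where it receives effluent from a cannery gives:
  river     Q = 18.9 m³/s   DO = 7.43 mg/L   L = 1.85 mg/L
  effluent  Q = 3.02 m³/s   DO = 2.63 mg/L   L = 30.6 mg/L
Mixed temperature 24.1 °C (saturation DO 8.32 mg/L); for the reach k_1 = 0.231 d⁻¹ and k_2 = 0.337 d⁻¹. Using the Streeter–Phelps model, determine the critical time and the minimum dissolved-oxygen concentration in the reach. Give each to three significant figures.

t_c ≈ 2.33 d; minimum DO ≈ 5.99 mg/L

Mixed DO = (18.9×7.43 + 3.02×2.63)/(18.9+3.02) = 148.4/21.92 = 6.769 mg/L.
Mixed L₀ = (18.9×1.85 + 3.02×30.6)/(21.92) = 127.4/21.92 = 5.811 mg/L.
Initial deficit D₀ = C_s − DO₀ = 8.32 − 6.769 = 1.551 mg/L.
t_c = (1/0.1060) ln[(0.337/0.231)(1 − 1.551×0.1060/(0.231×5.811))] = 9.434 × ln(1.280) = 2.330 d.
D_c = (0.231/0.337) × 5.811 × e^(−0.231×2.330) = 0.6855 × 5.811 × 0.5838 = 2.325 mg/L.
Minimum DO = 8.32 − 2.325 = 5.995 mg/L.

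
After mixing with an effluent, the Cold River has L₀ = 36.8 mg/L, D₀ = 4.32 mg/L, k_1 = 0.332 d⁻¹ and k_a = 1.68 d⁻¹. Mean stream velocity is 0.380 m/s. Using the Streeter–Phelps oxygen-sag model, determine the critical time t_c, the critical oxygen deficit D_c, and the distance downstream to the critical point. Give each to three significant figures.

At the critical point dD/dt = 0, so k_1 L₀ e^(−k_1 t) = k_a D. Substituting D(t) from the Streeter–Phelps equation and solving for t gives
t_c = ln[(k_a/k_1)(1 − D₀(k_a−k_1)/(k_1 L₀))] / (k_a−k_1).
Here k_a−k_1 = 1.348 d⁻¹ and 1 − D₀(k_a−k_1)/(k_1 L₀) = 1 − 4.32×1.348/(0.332×36.8) = 0.5234, so
t_c = ln(5.060 × 0.5234) / 1.348 = 0.9739 / 1.348 = 0.7225 d.
D_c = (k_1/k_a) L₀ e^(−k_1 t_c) = (0.332/1.68) × 36.8 × e^(−0.332×0.7225) = 0.1976 × 36.8 × 0.7867 = 5.721 mg/L.
x_c = v t_c = 0.380 m/s × 0.7225 d × 86400 s/d = 23720 m ≈ 23.7 km.

t_c ≈ 0.723 d; D_c ≈ 5.72 mg/L; x_c ≈ 23.7 km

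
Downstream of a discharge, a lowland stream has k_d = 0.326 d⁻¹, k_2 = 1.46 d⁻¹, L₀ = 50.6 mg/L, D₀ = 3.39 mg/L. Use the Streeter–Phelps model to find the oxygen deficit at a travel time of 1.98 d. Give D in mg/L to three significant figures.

D ≈ 7.01 mg/L

k_d L₀/(k_2−k_d) = 0.326×50.6/(1.46−0.326) = 16.50/1.134 = 14.55 mg/L.
e^(−k_d t) = e^(−0.326×1.980) = 0.5244; e^(−k_2 t) = e^(−1.46×1.980) = 0.05553.
D = 14.55 × (0.5244 − 0.05553) + 3.39 × 0.05553 = 6.820 + 0.1883 = 7.009 mg/L.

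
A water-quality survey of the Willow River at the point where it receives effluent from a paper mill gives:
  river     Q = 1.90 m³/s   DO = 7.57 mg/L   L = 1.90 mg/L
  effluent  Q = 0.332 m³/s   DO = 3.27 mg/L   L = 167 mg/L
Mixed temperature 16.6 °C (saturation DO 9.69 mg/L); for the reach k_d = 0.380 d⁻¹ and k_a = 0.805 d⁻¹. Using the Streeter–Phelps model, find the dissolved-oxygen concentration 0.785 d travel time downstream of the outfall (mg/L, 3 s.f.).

DO ≈ 3.24 mg/L

Mixed DO = (1.90×7.57 + 0.332×3.27)/(1.90+0.332) = 15.47/2.232 = 6.930 mg/L.
Mixed L₀ = (1.90×1.90 + 0.332×167)/(2.232) = 59.05/2.232 = 26.46 mg/L.
Initial deficit D₀ = C_s − DO₀ = 9.69 − 6.930 = 2.760 mg/L.
D(0.785) = [0.380×26.46/(0.805−0.380)](e^(−0.380×0.785) − e^(−0.805×0.785)) + 2.760 e^(−0.805×0.785)
= 23.66 × (0.7421 − 0.5316) + 2.760 × 0.5316 = 6.447 mg/L.
DO = 9.69 − 6.447 = 3.243 mg/L.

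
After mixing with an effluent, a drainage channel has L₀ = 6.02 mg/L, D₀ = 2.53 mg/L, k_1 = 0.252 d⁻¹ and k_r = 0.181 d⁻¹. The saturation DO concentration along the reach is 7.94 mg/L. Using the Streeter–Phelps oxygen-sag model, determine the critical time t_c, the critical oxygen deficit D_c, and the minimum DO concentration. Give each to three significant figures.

t_c ≈ 3.08 d; D_c ≈ 3.85 mg/L; min DO ≈ 4.09 mg/L

t_c = [1/(k_r−k_1)] ln[(k_r/k_1)(1 − D₀(k_r−k_1)/(k_1 L₀))]
= [1/(0.181−0.252)] ln[(0.181/0.252)(1 − 2.53×-0.07100/(0.252×6.02))]
= (1/-0.07100) ln[0.7183 × 1.118] = -14.08 × ln(0.8033) = -14.08 × -0.2190 = 3.085 d.
L(t_c) = L₀ e^(−k_1 t_c) = 6.02 × 0.4596 = 2.767 mg/L, and at the critical point k_r D_c = k_1 L, so D_c = (0.252/0.181) × 2.767 = 3.852 mg/L.
Minimum DO = C_s − D_c = 7.94 − 3.852 = 4.088 mg/L.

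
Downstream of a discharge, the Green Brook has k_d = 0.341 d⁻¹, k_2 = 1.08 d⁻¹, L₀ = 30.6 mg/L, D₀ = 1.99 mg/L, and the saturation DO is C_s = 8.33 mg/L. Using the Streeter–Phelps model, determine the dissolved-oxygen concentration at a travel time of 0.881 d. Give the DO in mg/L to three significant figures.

DO ≈ 2.56 mg/L

k_d L₀/(k_2−k_d) = 0.341×30.6/(1.08−0.341) = 10.43/0.7390 = 14.12 mg/L.
e^(−k_d t) = e^(−0.341×0.8810) = 0.7405; e^(−k_2 t) = e^(−1.08×0.8810) = 0.3862.
D = 14.12 × (0.7405 − 0.3862) + 1.99 × 0.3862 = 5.003 + 0.7685 = 5.772 mg/L.
DO = C_s − D = 8.33 − 5.772 = 2.558 mg/L.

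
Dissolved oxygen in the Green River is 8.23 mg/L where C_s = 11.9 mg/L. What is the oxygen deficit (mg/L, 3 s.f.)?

D = C_s − C = 11.9 − 8.23 = 3.67 mg/L.

D ≈ 3.67 mg/L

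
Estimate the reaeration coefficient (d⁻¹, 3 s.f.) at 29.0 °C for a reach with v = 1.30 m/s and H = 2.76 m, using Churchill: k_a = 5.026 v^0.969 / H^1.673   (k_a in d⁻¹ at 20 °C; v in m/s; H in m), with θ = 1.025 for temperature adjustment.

k_a(20) = 5.026 × 1.30^0.969 / 2.76^1.673 = 5.026 × 1.289 / 5.466 = 1.186 d⁻¹.
k_a(29.0) = 1.186 × 1.025^(29.0−20) = 1.186 × 1.249 = 1.481 d⁻¹.

k_a ≈ 1.48 d⁻¹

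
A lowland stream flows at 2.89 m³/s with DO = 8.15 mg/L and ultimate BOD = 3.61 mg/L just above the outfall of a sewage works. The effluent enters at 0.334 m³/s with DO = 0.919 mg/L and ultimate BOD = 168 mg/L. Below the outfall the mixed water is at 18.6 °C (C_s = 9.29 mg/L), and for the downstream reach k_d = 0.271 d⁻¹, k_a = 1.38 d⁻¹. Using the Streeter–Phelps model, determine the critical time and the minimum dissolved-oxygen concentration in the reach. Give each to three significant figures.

Mixed DO = (2.89×8.15 + 0.334×0.919)/(2.89+0.334) = 23.86/3.224 = 7.401 mg/L.
Mixed L₀ = (2.89×3.61 + 0.334×168)/(3.224) = 66.54/3.224 = 20.64 mg/L.
Initial deficit D₀ = C_s − DO₀ = 9.29 − 7.401 = 1.889 mg/L.
t_c = (1/1.109) ln[(1.38/0.271)(1 − 1.889×1.109/(0.271×20.64))] = 0.9017 × ln(3.185) = 1.045 d.
D_c = (0.271/1.38) × 20.64 × e^(−0.271×1.045) = 0.1964 × 20.64 × 0.7535 = 3.054 mg/L.
Minimum DO = 9.29 − 3.054 = 6.236 mg/L.

t_c ≈ 1.04 d; minimum DO ≈ 6.24 mg/L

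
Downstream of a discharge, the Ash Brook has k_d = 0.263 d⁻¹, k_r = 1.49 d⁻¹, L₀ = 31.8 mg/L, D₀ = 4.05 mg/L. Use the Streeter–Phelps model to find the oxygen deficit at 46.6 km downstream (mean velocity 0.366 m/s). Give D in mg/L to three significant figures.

D ≈ 4.32 mg/L

Travel time t = x/v = 46.6 km / (0.366 m/s) = 46600 m / 0.366 m/s = 127300 s = 1.474 d.
k_d L₀/(k_r−k_d) = 0.263×31.8/(1.49−0.263) = 8.363/1.227 = 6.816 mg/L.
e^(−k_d t) = e^(−0.263×1.474) = 0.6787; e^(−k_r t) = e^(−1.49×1.474) = 0.1113.
D = 6.816 × (0.6787 − 0.1113) + 4.05 × 0.1113 = 3.868 + 0.4507 = 4.318 mg/L.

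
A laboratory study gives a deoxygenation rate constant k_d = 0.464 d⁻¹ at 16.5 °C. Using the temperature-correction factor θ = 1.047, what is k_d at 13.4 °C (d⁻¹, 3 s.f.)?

k_d(T₂) = k_d(T₁) · θ^(T₂−T₁) = 0.464 × 1.047^(13.4−16.5)
= 0.464 × 1.047^-3.10 = 0.464 × 0.8673 = 0.4024 d⁻¹.

k_d ≈ 0.402 d⁻¹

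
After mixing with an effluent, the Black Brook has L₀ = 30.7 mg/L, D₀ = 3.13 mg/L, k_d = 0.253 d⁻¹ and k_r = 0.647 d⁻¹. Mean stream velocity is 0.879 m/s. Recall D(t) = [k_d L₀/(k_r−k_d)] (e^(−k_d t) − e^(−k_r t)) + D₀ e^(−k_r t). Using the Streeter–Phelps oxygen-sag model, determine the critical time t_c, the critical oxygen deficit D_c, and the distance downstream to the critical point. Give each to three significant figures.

With k_r/k_d = 2.557 and 1 − D₀(k_r−k_d)/(k_d L₀) = 0.8412,
t_c = ln(2.557 × 0.8412) / (0.647 − 0.253) = ln(2.151) / 0.3940 = 0.7661/0.3940 = 1.944 d.
L(t_c) = L₀ e^(−k_d t_c) = 30.7 × 0.6115 = 18.77 mg/L, and at the critical point k_r D_c = k_d L, so D_c = (0.253/0.647) × 18.77 = 7.340 mg/L.
x_c = v t_c = 0.879 m/s × 1.944 d × 86400 s/d = 147700 m ≈ 148 km.

t_c ≈ 1.94 d; D_c ≈ 7.34 mg/L; x_c ≈ 148 km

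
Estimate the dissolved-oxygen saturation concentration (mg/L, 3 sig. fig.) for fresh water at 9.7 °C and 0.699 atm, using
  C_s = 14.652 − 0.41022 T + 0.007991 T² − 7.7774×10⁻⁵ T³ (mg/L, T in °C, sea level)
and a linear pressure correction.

C_s ≈ 7.94 mg/L

At sea level: C_s = 14.652 − 0.41022×9.7 + 0.007991×9.7² − 7.7774×10⁻⁵×9.7³ = 11.35 mg/L.
Pressure correction: C_s' = 11.35 × 0.699 = 7.936 mg/L.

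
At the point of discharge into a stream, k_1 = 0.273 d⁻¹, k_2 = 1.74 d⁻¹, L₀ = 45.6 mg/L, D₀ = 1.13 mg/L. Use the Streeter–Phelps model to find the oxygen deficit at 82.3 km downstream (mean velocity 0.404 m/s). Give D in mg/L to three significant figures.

D ≈ 4.34 mg/L

Travel time t = x/v = 82.3 km / (0.404 m/s) = 82300 m / 0.404 m/s = 203700 s = 2.358 d.
k_1 L₀/(k_2−k_1) = 0.273×45.6/(1.74−0.273) = 12.45/1.467 = 8.486 mg/L.
e^(−k_1 t) = e^(−0.273×2.358) = 0.5254; e^(−k_2 t) = e^(−1.74×2.358) = 0.01653.
D = 8.486 × (0.5254 − 0.01653) + 1.13 × 0.01653 = 4.318 + 0.01868 = 4.337 mg/L.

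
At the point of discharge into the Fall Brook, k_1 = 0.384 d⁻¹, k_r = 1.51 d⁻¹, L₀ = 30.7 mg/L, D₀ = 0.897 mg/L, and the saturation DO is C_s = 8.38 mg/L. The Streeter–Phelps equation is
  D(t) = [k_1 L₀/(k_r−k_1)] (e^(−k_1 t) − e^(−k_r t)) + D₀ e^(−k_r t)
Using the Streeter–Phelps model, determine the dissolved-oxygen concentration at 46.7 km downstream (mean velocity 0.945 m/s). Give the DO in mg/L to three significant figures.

Travel time t = x/v = 46.7 km / (0.945 m/s) = 46700 m / 0.945 m/s = 49420 s = 0.5720 d.
k_1 L₀/(k_r−k_1) = 0.384×30.7/(1.51−0.384) = 11.79/1.126 = 10.47 mg/L.
e^(−k_1 t) = e^(−0.384×0.5720) = 0.8028; e^(−k_r t) = e^(−1.51×0.5720) = 0.4216.
D = 10.47 × (0.8028 − 0.4216) + 0.897 × 0.4216 = 3.991 + 0.3782 = 4.369 mg/L.
DO = C_s − D = 8.38 − 4.369 = 4.011 mg/L.

DO ≈ 4.01 mg/L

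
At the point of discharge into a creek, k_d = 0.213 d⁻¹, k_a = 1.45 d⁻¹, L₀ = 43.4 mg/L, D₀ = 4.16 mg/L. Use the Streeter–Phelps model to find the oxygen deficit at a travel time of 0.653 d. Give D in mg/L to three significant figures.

k_d L₀/(k_a−k_d) = 0.213×43.4/(1.45−0.213) = 9.244/1.237 = 7.473 mg/L.
e^(−k_d t) = e^(−0.213×0.6530) = 0.8702; e^(−k_a t) = e^(−1.45×0.6530) = 0.3880.
D = 7.473 × (0.8702 − 0.3880) + 4.16 × 0.3880 = 3.603 + 1.614 = 5.217 mg/L.

D ≈ 5.22 mg/L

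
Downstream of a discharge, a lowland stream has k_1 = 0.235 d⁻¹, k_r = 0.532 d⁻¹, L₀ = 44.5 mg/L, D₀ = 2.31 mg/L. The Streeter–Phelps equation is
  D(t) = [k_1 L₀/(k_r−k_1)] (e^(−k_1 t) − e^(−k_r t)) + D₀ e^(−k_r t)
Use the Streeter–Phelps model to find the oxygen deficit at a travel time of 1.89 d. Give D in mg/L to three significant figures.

D ≈ 10.5 mg/L

k_1 L₀/(k_r−k_1) = 0.235×44.5/(0.532−0.235) = 10.46/0.2970 = 35.21 mg/L.
e^(−k_1 t) = e^(−0.235×1.890) = 0.6414; e^(−k_r t) = e^(−0.532×1.890) = 0.3659.
D = 35.21 × (0.6414 − 0.3659) + 2.31 × 0.3659 = 9.700 + 0.8452 = 10.55 mg/L.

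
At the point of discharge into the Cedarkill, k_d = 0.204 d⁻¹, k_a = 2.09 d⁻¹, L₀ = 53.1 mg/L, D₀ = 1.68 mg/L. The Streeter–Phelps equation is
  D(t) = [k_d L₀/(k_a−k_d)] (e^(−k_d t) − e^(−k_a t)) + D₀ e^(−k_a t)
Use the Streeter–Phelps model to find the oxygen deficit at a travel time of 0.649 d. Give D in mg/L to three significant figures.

k_d L₀/(k_a−k_d) = 0.204×53.1/(2.09−0.204) = 10.83/1.886 = 5.744 mg/L.
e^(−k_d t) = e^(−0.204×0.6490) = 0.8760; e^(−k_a t) = e^(−2.09×0.6490) = 0.2576.
D = 5.744 × (0.8760 − 0.2576) + 1.68 × 0.2576 = 3.552 + 0.4327 = 3.985 mg/L.

D ≈ 3.98 mg/L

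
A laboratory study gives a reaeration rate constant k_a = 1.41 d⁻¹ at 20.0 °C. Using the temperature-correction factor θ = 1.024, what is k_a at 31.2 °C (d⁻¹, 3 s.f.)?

k_a ≈ 1.84 d⁻¹

k_a(T₂) = k_a(T₁) · θ^(T₂−T₁) = 1.41 × 1.024^(31.2−20.0)
= 1.41 × 1.024^11.2 = 1.41 × 1.304 = 1.839 d⁻¹.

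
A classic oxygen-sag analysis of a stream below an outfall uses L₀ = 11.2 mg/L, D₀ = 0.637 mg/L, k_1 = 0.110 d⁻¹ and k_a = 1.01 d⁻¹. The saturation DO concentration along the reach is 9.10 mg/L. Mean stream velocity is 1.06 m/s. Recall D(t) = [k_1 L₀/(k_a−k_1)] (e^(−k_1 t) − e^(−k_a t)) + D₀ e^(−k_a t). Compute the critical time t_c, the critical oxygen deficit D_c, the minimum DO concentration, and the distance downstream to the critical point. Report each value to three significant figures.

t_c ≈ 1.77 d; D_c ≈ 1.00 mg/L; min DO ≈ 8.10 mg/L; x_c ≈ 162 km

t_c = [1/(k_a−k_1)] ln[(k_a/k_1)(1 − D₀(k_a−k_1)/(k_1 L₀))]
= [1/(1.01−0.110)] ln[(1.01/0.110)(1 − 0.637×0.9000/(0.110×11.2))]
= (1/0.9000) ln[9.182 × 0.5347] = 1.111 × ln(4.909) = 1.111 × 1.591 = 1.768 d.
L(t_c) = L₀ e^(−k_1 t_c) = 11.2 × 0.8233 = 9.221 mg/L, and at the critical point k_a D_c = k_1 L, so D_c = (0.110/1.01) × 9.221 = 1.004 mg/L.
Minimum DO = C_s − D_c = 9.10 − 1.004 = 8.096 mg/L.
x_c = v t_c = 1.06 m/s × 1.768 d × 86400 s/d = 161900 m ≈ 162 km.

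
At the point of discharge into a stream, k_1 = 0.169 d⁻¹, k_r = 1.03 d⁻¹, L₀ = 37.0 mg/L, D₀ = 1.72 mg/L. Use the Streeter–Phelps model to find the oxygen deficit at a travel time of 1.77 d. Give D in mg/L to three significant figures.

k_1 L₀/(k_r−k_1) = 0.169×37.0/(1.03−0.169) = 6.253/0.8610 = 7.262 mg/L.
e^(−k_1 t) = e^(−0.169×1.770) = 0.7415; e^(−k_r t) = e^(−1.03×1.770) = 0.1615.
D = 7.262 × (0.7415 − 0.1615) + 1.72 × 0.1615 = 4.212 + 0.2778 = 4.490 mg/L.

D ≈ 4.49 mg/L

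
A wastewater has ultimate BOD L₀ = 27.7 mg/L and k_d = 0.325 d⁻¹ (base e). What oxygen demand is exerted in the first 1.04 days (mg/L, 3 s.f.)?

y_t = L₀(1 − e^(−k_d t)) = 27.7 × (1 − e^(−0.325×1.04))
= 27.7 × (1 − 0.7132) = 27.7 × 0.2868 = 7.944 mg/L.

y ≈ 7.94 mg/L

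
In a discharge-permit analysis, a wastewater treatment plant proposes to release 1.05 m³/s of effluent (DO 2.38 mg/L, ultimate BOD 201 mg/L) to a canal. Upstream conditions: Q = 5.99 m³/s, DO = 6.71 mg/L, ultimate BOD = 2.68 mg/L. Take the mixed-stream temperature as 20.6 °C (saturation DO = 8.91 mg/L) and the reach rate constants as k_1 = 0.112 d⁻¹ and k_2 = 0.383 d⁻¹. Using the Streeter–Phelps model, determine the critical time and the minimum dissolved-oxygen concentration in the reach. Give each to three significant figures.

Mixed DO = (5.99×6.71 + 1.05×2.38)/(5.99+1.05) = 42.69/7.040 = 6.064 mg/L.
Mixed L₀ = (5.99×2.68 + 1.05×201)/(7.040) = 227.1/7.040 = 32.26 mg/L.
Initial deficit D₀ = C_s − DO₀ = 8.91 − 6.064 = 2.846 mg/L.
t_c = (1/0.2710) ln[(0.383/0.112)(1 − 2.846×0.2710/(0.112×32.26))] = 3.690 × ln(2.690) = 3.651 d.
D_c = (0.112/0.383) × 32.26 × e^(−0.112×3.651) = 0.2924 × 32.26 × 0.6644 = 6.267 mg/L.
Minimum DO = 8.91 − 6.267 = 2.643 mg/L.

t_c ≈ 3.65 d; minimum DO ≈ 2.64 mg/L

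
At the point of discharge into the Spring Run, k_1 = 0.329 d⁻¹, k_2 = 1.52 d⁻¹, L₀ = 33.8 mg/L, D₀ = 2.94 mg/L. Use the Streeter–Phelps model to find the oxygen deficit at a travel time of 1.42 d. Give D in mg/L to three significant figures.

k_1 L₀/(k_2−k_1) = 0.329×33.8/(1.52−0.329) = 11.12/1.191 = 9.337 mg/L.
e^(−k_1 t) = e^(−0.329×1.420) = 0.6268; e^(−k_2 t) = e^(−1.52×1.420) = 0.1155.
D = 9.337 × (0.6268 − 0.1155) + 2.94 × 0.1155 = 4.774 + 0.3396 = 5.113 mg/L.

D ≈ 5.11 mg/L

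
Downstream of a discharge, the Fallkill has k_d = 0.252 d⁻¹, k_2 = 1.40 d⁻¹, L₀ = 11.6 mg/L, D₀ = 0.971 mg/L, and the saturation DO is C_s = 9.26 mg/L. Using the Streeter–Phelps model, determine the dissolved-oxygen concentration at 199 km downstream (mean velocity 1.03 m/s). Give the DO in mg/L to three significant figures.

DO ≈ 7.88 mg/L

Travel time t = x/v = 199 km / (1.03 m/s) = 199000 m / 1.03 m/s = 193200 s = 2.236 d.
k_d L₀/(k_2−k_d) = 0.252×11.6/(1.40−0.252) = 2.923/1.148 = 2.546 mg/L.
e^(−k_d t) = e^(−0.252×2.236) = 0.5692; e^(−k_2 t) = e^(−1.40×2.236) = 0.04369.
D = 2.546 × (0.5692 − 0.04369) + 0.971 × 0.04369 = 1.338 + 0.04242 = 1.381 mg/L.
DO = C_s − D = 9.26 − 1.381 = 7.879 mg/L.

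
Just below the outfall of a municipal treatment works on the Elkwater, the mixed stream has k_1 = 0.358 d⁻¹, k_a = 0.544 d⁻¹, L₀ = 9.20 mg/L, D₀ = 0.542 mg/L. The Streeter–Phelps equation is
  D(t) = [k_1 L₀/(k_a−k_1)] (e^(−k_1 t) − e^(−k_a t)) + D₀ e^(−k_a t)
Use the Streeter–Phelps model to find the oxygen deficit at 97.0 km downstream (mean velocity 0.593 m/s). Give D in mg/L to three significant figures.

D ≈ 2.86 mg/L

Travel time t = x/v = 97.0 km / (0.593 m/s) = 97000 m / 0.593 m/s = 163600 s = 1.893 d.
k_1 L₀/(k_a−k_1) = 0.358×9.20/(0.544−0.358) = 3.294/0.1860 = 17.71 mg/L.
e^(−k_1 t) = e^(−0.358×1.893) = 0.5077; e^(−k_a t) = e^(−0.544×1.893) = 0.3570.
D = 17.71 × (0.5077 − 0.3570) + 0.542 × 0.3570 = 2.669 + 0.1935 = 2.862 mg/L.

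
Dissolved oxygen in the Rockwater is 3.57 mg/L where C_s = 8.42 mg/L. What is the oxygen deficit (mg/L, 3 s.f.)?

D ≈ 4.85 mg/L

D = C_s − C = 8.42 − 3.57 = 4.85 mg/L.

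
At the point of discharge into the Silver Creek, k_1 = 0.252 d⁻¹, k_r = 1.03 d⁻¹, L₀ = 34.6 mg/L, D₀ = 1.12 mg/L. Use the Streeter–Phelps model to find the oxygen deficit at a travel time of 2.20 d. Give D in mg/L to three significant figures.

D ≈ 5.39 mg/L

k_1 L₀/(k_r−k_1) = 0.252×34.6/(1.03−0.252) = 8.719/0.7780 = 11.21 mg/L.
e^(−k_1 t) = e^(−0.252×2.200) = 0.5744; e^(−k_r t) = e^(−1.03×2.200) = 0.1037.
D = 11.21 × (0.5744 − 0.1037) + 1.12 × 0.1037 = 5.275 + 0.1162 = 5.391 mg/L.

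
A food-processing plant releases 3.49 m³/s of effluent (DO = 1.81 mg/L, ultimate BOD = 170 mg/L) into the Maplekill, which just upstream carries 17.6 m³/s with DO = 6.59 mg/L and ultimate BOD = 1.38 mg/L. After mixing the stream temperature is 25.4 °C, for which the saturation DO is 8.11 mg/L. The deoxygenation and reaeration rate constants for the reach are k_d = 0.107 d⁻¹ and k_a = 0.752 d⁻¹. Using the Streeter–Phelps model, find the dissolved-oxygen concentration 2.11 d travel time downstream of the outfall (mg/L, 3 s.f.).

DO ≈ 4.75 mg/L

Mixed DO = (17.6×6.59 + 3.49×1.81)/(17.6+3.49) = 122.3/21.09 = 5.799 mg/L.
Mixed L₀ = (17.6×1.38 + 3.49×170)/(21.09) = 617.6/21.09 = 29.28 mg/L.
Initial deficit D₀ = C_s − DO₀ = 8.11 − 5.799 = 2.311 mg/L.
D(2.11) = [0.107×29.28/(0.752−0.107)](e^(−0.107×2.11) − e^(−0.752×2.11)) + 2.311 e^(−0.752×2.11)
= 4.858 × (0.7979 − 0.2046) + 2.311 × 0.2046 = 3.355 mg/L.
DO = 8.11 − 3.355 = 4.755 mg/L.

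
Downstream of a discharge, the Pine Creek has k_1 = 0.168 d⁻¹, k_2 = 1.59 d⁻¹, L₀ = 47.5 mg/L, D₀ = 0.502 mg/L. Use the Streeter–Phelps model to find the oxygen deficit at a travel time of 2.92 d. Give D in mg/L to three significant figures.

D ≈ 3.39 mg/L

k_1 L₀/(k_2−k_1) = 0.168×47.5/(1.59−0.168) = 7.980/1.422 = 5.612 mg/L.
e^(−k_1 t) = e^(−0.168×2.920) = 0.6123; e^(−k_2 t) = e^(−1.59×2.920) = 0.009631.
D = 5.612 × (0.6123 − 0.009631) + 0.502 × 0.009631 = 3.382 + 0.004835 = 3.387 mg/L.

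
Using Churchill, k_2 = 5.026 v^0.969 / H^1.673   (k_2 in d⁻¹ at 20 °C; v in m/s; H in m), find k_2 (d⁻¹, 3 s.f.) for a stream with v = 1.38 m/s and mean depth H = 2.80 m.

k_2 = 5.026 × 1.38^0.969 / 2.80^1.673 = 5.026 × 1.366 / 5.599 = 1.227 d⁻¹.

k_2 ≈ 1.23 d⁻¹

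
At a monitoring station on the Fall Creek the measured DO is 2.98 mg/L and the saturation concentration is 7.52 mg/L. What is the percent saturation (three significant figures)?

% saturation = C/C_s × 100 = 2.98/7.52 × 100 = 39.6 %.

39.6 % saturation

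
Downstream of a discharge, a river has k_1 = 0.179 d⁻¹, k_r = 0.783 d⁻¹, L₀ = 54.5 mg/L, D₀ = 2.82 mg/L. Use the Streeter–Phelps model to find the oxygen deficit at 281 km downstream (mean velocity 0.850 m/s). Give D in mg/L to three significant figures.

D ≈ 7.48 mg/L

Travel time t = x/v = 281 km / (0.850 m/s) = 281000 m / 0.850 m/s = 330600 s = 3.826 d.
k_1 L₀/(k_r−k_1) = 0.179×54.5/(0.783−0.179) = 9.755/0.6040 = 16.15 mg/L.
e^(−k_1 t) = e^(−0.179×3.826) = 0.5041; e^(−k_r t) = e^(−0.783×3.826) = 0.04999.
D = 16.15 × (0.5041 − 0.04999) + 2.82 × 0.04999 = 7.335 + 0.1410 = 7.476 mg/L.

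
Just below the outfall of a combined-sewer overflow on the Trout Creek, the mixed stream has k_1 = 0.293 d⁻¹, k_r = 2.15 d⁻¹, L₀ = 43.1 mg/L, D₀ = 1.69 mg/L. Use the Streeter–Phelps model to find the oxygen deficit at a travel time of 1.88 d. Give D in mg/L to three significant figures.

k_1 L₀/(k_r−k_1) = 0.293×43.1/(2.15−0.293) = 12.63/1.857 = 6.800 mg/L.
e^(−k_1 t) = e^(−0.293×1.880) = 0.5765; e^(−k_r t) = e^(−2.15×1.880) = 0.01756.
D = 6.800 × (0.5765 − 0.01756) + 1.69 × 0.01756 = 3.801 + 0.02968 = 3.830 mg/L.

D ≈ 3.83 mg/L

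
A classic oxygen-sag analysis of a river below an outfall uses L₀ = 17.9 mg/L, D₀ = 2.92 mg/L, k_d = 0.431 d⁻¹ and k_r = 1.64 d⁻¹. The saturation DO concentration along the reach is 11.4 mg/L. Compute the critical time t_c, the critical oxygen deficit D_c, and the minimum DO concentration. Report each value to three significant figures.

t_c ≈ 0.599 d; D_c ≈ 3.63 mg/L; min DO ≈ 7.77 mg/L

At the critical point dD/dt = 0, so k_d L₀ e^(−k_d t) = k_r D. Substituting D(t) from the Streeter–Phelps equation and solving for t gives
t_c = ln[(k_r/k_d)(1 − D₀(k_r−k_d)/(k_d L₀))] / (k_r−k_d).
Here k_r−k_d = 1.209 d⁻¹ and 1 − D₀(k_r−k_d)/(k_d L₀) = 1 − 2.92×1.209/(0.431×17.9) = 0.5424, so
t_c = ln(3.805 × 0.5424) / 1.209 = 0.7246 / 1.209 = 0.5993 d.
D_c = (k_d/k_r) L₀ e^(−k_d t_c) = (0.431/1.64) × 17.9 × e^(−0.431×0.5993) = 0.2628 × 17.9 × 0.7724 = 3.633 mg/L.
Minimum DO = C_s − D_c = 11.4 − 3.633 = 7.767 mg/L.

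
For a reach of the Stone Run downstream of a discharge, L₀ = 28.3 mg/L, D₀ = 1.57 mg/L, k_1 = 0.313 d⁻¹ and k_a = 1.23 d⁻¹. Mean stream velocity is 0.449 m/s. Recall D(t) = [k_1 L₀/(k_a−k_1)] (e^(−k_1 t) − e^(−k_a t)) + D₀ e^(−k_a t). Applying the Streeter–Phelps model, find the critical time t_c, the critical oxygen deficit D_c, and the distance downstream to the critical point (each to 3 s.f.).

With k_a/k_1 = 3.930 and 1 − D₀(k_a−k_1)/(k_1 L₀) = 0.8375,
t_c = ln(3.930 × 0.8375) / (1.23 − 0.313) = ln(3.291) / 0.9170 = 1.191/0.9170 = 1.299 d.
L(t_c) = L₀ e^(−k_1 t_c) = 28.3 × 0.6659 = 18.85 mg/L, and at the critical point k_a D_c = k_1 L, so D_c = (0.313/1.23) × 18.85 = 4.796 mg/L.
x_c = v t_c = 0.449 m/s × 1.299 d × 86400 s/d = 50390 m ≈ 50.4 km.

t_c ≈ 1.30 d; D_c ≈ 4.80 mg/L; x_c ≈ 50.4 km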